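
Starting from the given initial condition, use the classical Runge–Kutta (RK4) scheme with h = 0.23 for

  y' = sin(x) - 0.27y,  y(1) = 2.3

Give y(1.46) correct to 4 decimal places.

RK4: k1 = f(x_n, y_n); k2 = f(x_n + h/2, y_n + (h/2)·k1); k3 = f(x_n + h/2, y_n + (h/2)·k2); k4 = f(x_n + h, y_n + h·k3); y_{n+1} = y_n + (h/6)·(k1 + 2k2 + 2k3 + k4).
x=1.000000, y=2.300000:
  k1 = f(1.000000, 2.300000) = 0.220471
  k2 = f(1.115000, 2.325354) = 0.270065
  k3 = f(1.115000, 2.331057) = 0.268525
  k4 = f(1.230000, 2.361761) = 0.304813
  y ← 2.300000 + (0.23/6)·(k1 + 2k2 + 2k3 + k4) = 2.361428
x=1.230000, y=2.361428:
  k1 = f(1.230000, 2.361428) = 0.304903
  k2 = f(1.345000, 2.396492) = 0.327563
  k3 = f(1.345000, 2.399098) = 0.326860
  k4 = f(1.460000, 2.436606) = 0.335985
  y ← 2.361428 + (0.23/6)·(k1 + 2k2 + 2k3 + k4) = 2.436168
y(1.46) ≈ 2.4362

2.4362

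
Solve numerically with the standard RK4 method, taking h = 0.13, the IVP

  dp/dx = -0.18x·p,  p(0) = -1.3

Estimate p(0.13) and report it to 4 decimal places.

-1.2980

RK4: k1 = f(x_n, p_n); k2 = f(x_n + h/2, p_n + (h/2)·k1); k3 = f(x_n + h/2, p_n + (h/2)·k2); k4 = f(x_n + h, p_n + h·k3); p_{n+1} = p_n + (h/6)·(k1 + 2k2 + 2k3 + k4).
x=0.000000, p=-1.300000:
  k1 = f(0.000000, -1.300000) = 0.000000
  k2 = f(0.065000, -1.300000) = 0.015210
  k3 = f(0.065000, -1.299011) = 0.015198
  k4 = f(0.130000, -1.298024) = 0.030374
  p ← -1.300000 + (0.13/6)·(k1 + 2k2 + 2k3 + k4) = -1.298024
p(0.13) ≈ -1.2980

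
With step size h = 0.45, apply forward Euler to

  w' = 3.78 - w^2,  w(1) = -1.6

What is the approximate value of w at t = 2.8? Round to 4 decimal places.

2.0152

Euler: w_{n+1} = w_n + h·f(t_n, w_n).
t=1.000000, w=-1.600000: f=1.220000 → w ← -1.600000 + 0.45·1.220000 = -1.051000
t=1.450000, w=-1.051000: f=2.675399 → w ← -1.051000 + 0.45·2.675399 = 0.152930
t=1.900000, w=0.152930: f=3.756613 → w ← 0.152930 + 0.45·3.756613 = 1.843405
t=2.350000, w=1.843405: f=0.381857 → w ← 1.843405 + 0.45·0.381857 = 2.015241
w(2.8) ≈ 2.0152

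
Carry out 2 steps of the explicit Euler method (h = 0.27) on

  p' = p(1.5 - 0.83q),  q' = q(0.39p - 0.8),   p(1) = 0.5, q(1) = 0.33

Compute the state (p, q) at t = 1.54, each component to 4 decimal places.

0.8939, 0.2358

Euler on (p,q): p_{n+1} = p_n + h·p', q_{n+1} = q_n + h·q'.
1.000000: (0.500000, 0.330000); f=(0.613050, -0.199650) → (0.665524, 0.276095)
1.270000: (0.665524, 0.276095); f=(0.845775, -0.149214) → (0.893883, 0.235807)
(p(1.54), q(1.54)) ≈ (0.8939, 0.2358)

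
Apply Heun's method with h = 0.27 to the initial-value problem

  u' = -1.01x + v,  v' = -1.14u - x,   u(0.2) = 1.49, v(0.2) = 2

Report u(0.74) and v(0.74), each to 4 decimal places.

Heun on (u,v): k1 = f(x_n, state_n); k2 = f(x_n + h, state_n + h·k1); state_{n+1} = state_n + (h/2)·(k1 + k2).
0.200000: (1.490000, 2.000000)
  k1 = (1.798000, -1.898600)
  predictor → (1.975460, 1.487378)
  k2 = (1.012678, -2.722024)
  → (1.869442, 1.376216)
0.470000: (1.869442, 1.376216)
  k1 = (0.901516, -2.601163)
  predictor → (2.112851, 0.673902)
  k2 = (-0.073498, -3.148650)
  → (1.981224, 0.599991)
(u(0.74), v(0.74)) ≈ (1.9812, 0.6000)

1.9812, 0.6000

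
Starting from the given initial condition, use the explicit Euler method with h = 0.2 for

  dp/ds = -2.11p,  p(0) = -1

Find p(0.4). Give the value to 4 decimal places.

-0.3341

Euler: p_{n+1} = p_n + h·f(s_n, p_n).
s=0.000000, p=-1.000000: f=2.110000 → p ← -1.000000 + 0.2·2.110000 = -0.578000
s=0.200000, p=-0.578000: f=1.219580 → p ← -0.578000 + 0.2·1.219580 = -0.334084
p(0.4) ≈ -0.3341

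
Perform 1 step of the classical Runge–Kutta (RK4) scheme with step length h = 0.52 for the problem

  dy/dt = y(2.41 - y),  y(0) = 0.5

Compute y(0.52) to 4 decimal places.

1.1505

RK4: k1 = f(t_n, y_n); k2 = f(t_n + h/2, y_n + (h/2)·k1); k3 = f(t_n + h/2, y_n + (h/2)·k2); k4 = f(t_n + h, y_n + h·k3); y_{n+1} = y_n + (h/6)·(k1 + 2k2 + 2k3 + k4).
t=0.000000, y=0.500000:
  k1 = f(0.000000, 0.500000) = 0.955000
  k2 = f(0.260000, 0.748300) = 1.243450
  k3 = f(0.260000, 0.823297) = 1.306328
  k4 = f(0.520000, 1.179290) = 1.451364
  y ← 0.500000 + (0.52/6)·(k1 + 2k2 + 2k3 + k4) = 1.150513
y(0.52) ≈ 1.1505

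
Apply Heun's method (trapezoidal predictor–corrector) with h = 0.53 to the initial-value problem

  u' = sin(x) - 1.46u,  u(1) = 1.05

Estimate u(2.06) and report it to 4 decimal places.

0.7495

Heun: k1 = f(x_n, u_n); k2 = f(x_n + h, u_n + h·k1); u_{n+1} = u_n + (h/2)·(k1 + k2).
x=1.000000, u=1.050000:
  k1 = f(1.000000, 1.050000) = -0.691529
  k2 = f(1.530000, 0.683490) = 0.001273
  u ← 1.050000 + (0.53/2)·(-0.691529 + 0.001273) = 0.867082
x=1.530000, u=0.867082:
  k1 = f(1.530000, 0.867082) = -0.266772
  k2 = f(2.060000, 0.725693) = -0.176804
  u ← 0.867082 + (0.53/2)·(-0.266772 + (-0.176804)) = 0.749534
u(2.06) ≈ 0.7495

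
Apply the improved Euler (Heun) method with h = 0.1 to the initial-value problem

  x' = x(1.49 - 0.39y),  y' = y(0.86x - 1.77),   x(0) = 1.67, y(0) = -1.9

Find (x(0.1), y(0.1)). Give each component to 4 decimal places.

2.0816, -1.8671

Heun on (x,y): k1 = f(t_n, state_n); k2 = f(t_n + h, state_n + h·k1); state_{n+1} = state_n + (h/2)·(k1 + k2).
0.000000: (1.670000, -1.900000)
  k1 = (3.725770, 0.634220)
  predictor → (2.042577, -1.836578)
  k2 = (4.506467, 0.024580)
  → (2.081612, -1.867060)
(x(0.1), y(0.1)) ≈ (2.0816, -1.8671)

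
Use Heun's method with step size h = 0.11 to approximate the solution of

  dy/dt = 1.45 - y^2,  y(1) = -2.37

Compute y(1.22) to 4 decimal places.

-4.0605

Heun: k1 = f(t_n, y_n); k2 = f(t_n + h, y_n + h·k1); y_{n+1} = y_n + (h/2)·(k1 + k2).
t=1.000000, y=-2.370000:
  k1 = f(1.000000, -2.370000) = -4.166900
  k2 = f(1.110000, -2.828359) = -6.549615
  y ← -2.370000 + (0.11/2)·(-4.166900 + (-6.549615)) = -2.959408
t=1.110000, y=-2.959408:
  k1 = f(1.110000, -2.959408) = -7.308098
  k2 = f(1.220000, -3.763299) = -12.712420
  y ← -2.959408 + (0.11/2)·(-7.308098 + (-12.712420)) = -4.060537
y(1.22) ≈ -4.0605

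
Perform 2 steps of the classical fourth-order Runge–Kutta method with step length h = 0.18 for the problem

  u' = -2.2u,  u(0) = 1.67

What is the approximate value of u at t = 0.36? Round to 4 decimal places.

0.7566

RK4: k1 = f(t_n, u_n); k2 = f(t_n + h/2, u_n + (h/2)·k1); k3 = f(t_n + h/2, u_n + (h/2)·k2); k4 = f(t_n + h, u_n + h·k3); u_{n+1} = u_n + (h/6)·(k1 + 2k2 + 2k3 + k4).
t=0.000000, u=1.670000:
  k1 = f(0.000000, 1.670000) = -3.674000
  k2 = f(0.090000, 1.339340) = -2.946548
  k3 = f(0.090000, 1.404811) = -3.090583
  k4 = f(0.180000, 1.113695) = -2.450129
  u ← 1.670000 + (0.18/6)·(k1 + 2k2 + 2k3 + k4) = 1.124048
t=0.180000, u=1.124048:
  k1 = f(0.180000, 1.124048) = -2.472906
  k2 = f(0.270000, 0.901487) = -1.983271
  k3 = f(0.270000, 0.945554) = -2.080219
  k4 = f(0.360000, 0.749609) = -1.649140
  u ← 1.124048 + (0.18/6)·(k1 + 2k2 + 2k3 + k4) = 0.756578
u(0.36) ≈ 0.7566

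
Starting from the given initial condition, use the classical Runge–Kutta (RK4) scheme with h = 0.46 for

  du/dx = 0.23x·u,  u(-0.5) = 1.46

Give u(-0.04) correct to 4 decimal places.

1.4189

RK4: k1 = f(x_n, u_n); k2 = f(x_n + h/2, u_n + (h/2)·k1); k3 = f(x_n + h/2, u_n + (h/2)·k2); k4 = f(x_n + h, u_n + h·k3); u_{n+1} = u_n + (h/6)·(k1 + 2k2 + 2k3 + k4).
x=-0.500000, u=1.460000:
  k1 = f(-0.500000, 1.460000) = -0.167900
  k2 = f(-0.270000, 1.421383) = -0.088268
  k3 = f(-0.270000, 1.439698) = -0.089405
  k4 = f(-0.040000, 1.418874) = -0.013054
  u ← 1.460000 + (0.46/6)·(k1 + 2k2 + 2k3 + k4) = 1.418884
u(-0.04) ≈ 1.4189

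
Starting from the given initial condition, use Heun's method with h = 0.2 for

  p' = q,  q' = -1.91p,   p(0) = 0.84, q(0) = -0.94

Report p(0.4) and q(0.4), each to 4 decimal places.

0.3512, -1.4150

Heun on (p,q): k1 = f(x_n, state_n); k2 = f(x_n + h, state_n + h·k1); state_{n+1} = state_n + (h/2)·(k1 + k2).
0.000000: (0.840000, -0.940000)
  k1 = (-0.940000, -1.604400)
  predictor → (0.652000, -1.260880)
  k2 = (-1.260880, -1.245320)
  → (0.619912, -1.224972)
0.200000: (0.619912, -1.224972)
  k1 = (-1.224972, -1.184032)
  predictor → (0.374918, -1.461778)
  k2 = (-1.461778, -0.716093)
  → (0.351237, -1.414984)
(p(0.4), q(0.4)) ≈ (0.3512, -1.4150)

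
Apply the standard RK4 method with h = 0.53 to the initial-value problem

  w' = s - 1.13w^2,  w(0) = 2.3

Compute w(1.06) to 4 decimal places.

RK4: k1 = f(s_n, w_n); k2 = f(s_n + h/2, w_n + (h/2)·k1); k3 = f(s_n + h/2, w_n + (h/2)·k2); k4 = f(s_n + h, w_n + h·k3); w_{n+1} = w_n + (h/6)·(k1 + 2k2 + 2k3 + k4).
s=0.000000, w=2.300000:
  k1 = f(0.000000, 2.300000) = -5.977700
  k2 = f(0.265000, 0.715910) = -0.314155
  k3 = f(0.265000, 2.216749) = -5.287793
  k4 = f(0.530000, -0.502530) = 0.244634
  w ← 2.300000 + (0.53/6)·(k1 + 2k2 + 2k3 + k4) = 0.803902
s=0.530000, w=0.803902:
  k1 = f(0.530000, 0.803902) = -0.200271
  k2 = f(0.795000, 0.750830) = 0.157968
  k3 = f(0.795000, 0.845763) = -0.013306
  k4 = f(1.060000, 0.796849) = 0.342485
  w ← 0.803902 + (0.53/6)·(k1 + 2k2 + 2k3 + k4) = 0.842021
w(1.06) ≈ 0.8420

0.8420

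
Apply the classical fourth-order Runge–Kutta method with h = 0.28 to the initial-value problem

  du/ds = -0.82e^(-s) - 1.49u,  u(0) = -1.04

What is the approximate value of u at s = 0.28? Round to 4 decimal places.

RK4: k1 = f(s_n, u_n); k2 = f(s_n + h/2, u_n + (h/2)·k1); k3 = f(s_n + h/2, u_n + (h/2)·k2); k4 = f(s_n + h, u_n + h·k3); u_{n+1} = u_n + (h/6)·(k1 + 2k2 + 2k3 + k4).
s=0.000000, u=-1.040000:
  k1 = f(0.000000, -1.040000) = 0.729600
  k2 = f(0.140000, -0.937856) = 0.684532
  k3 = f(0.140000, -0.944166) = 0.693933
  k4 = f(0.280000, -0.845699) = 0.640349
  u ← -1.040000 + (0.28/6)·(k1 + 2k2 + 2k3 + k4) = -0.847412
u(0.28) ≈ -0.8474

-0.8474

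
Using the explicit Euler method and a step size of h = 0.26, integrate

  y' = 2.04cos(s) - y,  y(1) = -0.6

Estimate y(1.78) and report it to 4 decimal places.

Euler: y_{n+1} = y_n + h·f(s_n, y_n).
s=1.000000, y=-0.600000: f=1.702217 → y ← -0.600000 + 0.26·1.702217 = -0.157424
s=1.260000, y=-0.157424: f=0.781290 → y ← -0.157424 + 0.26·0.781290 = 0.045712
s=1.520000, y=0.045712: f=0.057868 → y ← 0.045712 + 0.26·0.057868 = 0.060758
y(1.78) ≈ 0.0608

0.0608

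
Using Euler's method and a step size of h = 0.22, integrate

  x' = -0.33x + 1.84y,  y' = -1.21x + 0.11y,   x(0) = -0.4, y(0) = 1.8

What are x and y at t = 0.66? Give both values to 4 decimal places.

Euler on (x,y): x_{n+1} = x_n + h·x', y_{n+1} = y_n + h·y'.
0.000000: (-0.400000, 1.800000); f=(3.444000, 0.682000) → (0.357680, 1.950040)
0.220000: (0.357680, 1.950040); f=(3.470039, -0.218288) → (1.121089, 1.902017)
0.440000: (1.121089, 1.902017); f=(3.129751, -1.147295) → (1.809634, 1.649612)
(x(0.66), y(0.66)) ≈ (1.8096, 1.6496)

1.8096, 1.6496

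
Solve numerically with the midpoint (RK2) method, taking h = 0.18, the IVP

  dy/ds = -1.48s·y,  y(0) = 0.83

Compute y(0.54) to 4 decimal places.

Midpoint: k1 = f(s_n, y_n); k2 = f(s_n + h/2, y_n + (h/2)·k1); y_{n+1} = y_n + h·k2.
s=0.000000, y=0.830000:
  k1 = f(0.000000, 0.830000) = 0.000000
  k2 = f(0.090000, 0.830000) = -0.110556
  y ← 0.830000 + 0.18·(-0.110556) = 0.810100
s=0.180000, y=0.810100:
  k1 = f(0.180000, 0.810100) = -0.215811
  k2 = f(0.270000, 0.790677) = -0.315955
  y ← 0.810100 + 0.18·(-0.315955) = 0.753228
s=0.360000, y=0.753228:
  k1 = f(0.360000, 0.753228) = -0.401320
  k2 = f(0.450000, 0.717109) = -0.477595
  y ← 0.753228 + 0.18·(-0.477595) = 0.667261
y(0.54) ≈ 0.6673

0.6673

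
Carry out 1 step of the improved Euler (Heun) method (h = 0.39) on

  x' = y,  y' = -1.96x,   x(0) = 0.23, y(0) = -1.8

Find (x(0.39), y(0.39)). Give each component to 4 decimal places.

Heun on (x,y): k1 = f(t_n, state_n); k2 = f(t_n + h, state_n + h·k1); state_{n+1} = state_n + (h/2)·(k1 + k2).
0.000000: (0.230000, -1.800000)
  k1 = (-1.800000, -0.450800)
  predictor → (-0.472000, -1.975812)
  k2 = (-1.975812, 0.925120)
  → (-0.506283, -1.707508)
(x(0.39), y(0.39)) ≈ (-0.5063, -1.7075)

-0.5063, -1.7075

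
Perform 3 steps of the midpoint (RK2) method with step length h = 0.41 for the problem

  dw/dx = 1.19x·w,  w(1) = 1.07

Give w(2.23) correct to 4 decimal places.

9.2561

Midpoint: k1 = f(x_n, w_n); k2 = f(x_n + h/2, w_n + (h/2)·k1); w_{n+1} = w_n + h·k2.
x=1.000000, w=1.070000:
  k1 = f(1.000000, 1.070000) = 1.273300
  k2 = f(1.205000, 1.331027) = 1.908625
  w ← 1.070000 + 0.41·1.908625 = 1.852536
x=1.410000, w=1.852536:
  k1 = f(1.410000, 1.852536) = 3.108371
  k2 = f(1.615000, 2.489752) = 4.784931
  w ← 1.852536 + 0.41·4.784931 = 3.814358
x=1.820000, w=3.814358:
  k1 = f(1.820000, 3.814358) = 8.261137
  k2 = f(2.025000, 5.507891) = 13.272641
  w ← 3.814358 + 0.41·13.272641 = 9.256141
w(2.23) ≈ 9.2561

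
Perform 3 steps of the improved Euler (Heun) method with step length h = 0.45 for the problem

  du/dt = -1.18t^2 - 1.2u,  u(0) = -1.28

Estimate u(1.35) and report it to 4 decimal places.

Heun: k1 = f(t_n, u_n); k2 = f(t_n + h, u_n + h·k1); u_{n+1} = u_n + (h/2)·(k1 + k2).
t=0.000000, u=-1.280000:
  k1 = f(0.000000, -1.280000) = 1.536000
  k2 = f(0.450000, -0.588800) = 0.467610
  u ← -1.280000 + (0.45/2)·(1.536000 + 0.467610) = -0.829188
t=0.450000, u=-0.829188:
  k1 = f(0.450000, -0.829188) = 0.756075
  k2 = f(0.900000, -0.488954) = -0.369055
  u ← -0.829188 + (0.45/2)·(0.756075 + (-0.369055)) = -0.742108
t=0.900000, u=-0.742108:
  k1 = f(0.900000, -0.742108) = -0.065270
  k2 = f(1.350000, -0.771480) = -1.224774
  u ← -0.742108 + (0.45/2)·(-0.065270 + (-1.224774)) = -1.032368
u(1.35) ≈ -1.0324

-1.0324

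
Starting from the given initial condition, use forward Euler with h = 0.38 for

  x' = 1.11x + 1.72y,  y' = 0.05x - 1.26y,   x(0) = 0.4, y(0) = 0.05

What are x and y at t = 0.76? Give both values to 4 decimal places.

0.8771, 0.0290

Euler on (x,y): x_{n+1} = x_n + h·x', y_{n+1} = y_n + h·y'.
0.000000: (0.400000, 0.050000); f=(0.530000, -0.043000) → (0.601400, 0.033660)
0.380000: (0.601400, 0.033660); f=(0.725449, -0.012342) → (0.877071, 0.028970)
(x(0.76), y(0.76)) ≈ (0.8771, 0.0290)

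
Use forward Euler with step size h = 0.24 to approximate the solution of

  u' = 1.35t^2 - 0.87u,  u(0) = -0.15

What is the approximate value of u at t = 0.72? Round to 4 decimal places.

0.0151

Euler: u_{n+1} = u_n + h·f(t_n, u_n).
t=0.000000, u=-0.150000: f=0.130500 → u ← -0.150000 + 0.24·0.130500 = -0.118680
t=0.240000, u=-0.118680: f=0.181012 → u ← -0.118680 + 0.24·0.181012 = -0.075237
t=0.480000, u=-0.075237: f=0.376496 → u ← -0.075237 + 0.24·0.376496 = 0.015122
u(0.72) ≈ 0.0151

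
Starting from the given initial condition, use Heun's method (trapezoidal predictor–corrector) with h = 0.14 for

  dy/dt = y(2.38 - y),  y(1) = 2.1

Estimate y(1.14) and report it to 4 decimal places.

2.1714

Heun: k1 = f(t_n, y_n); k2 = f(t_n + h, y_n + h·k1); y_{n+1} = y_n + (h/2)·(k1 + k2).
t=1.000000, y=2.100000:
  k1 = f(1.000000, 2.100000) = 0.588000
  k2 = f(1.140000, 2.182320) = 0.431401
  y ← 2.100000 + (0.14/2)·(0.588000 + 0.431401) = 2.171358
y(1.14) ≈ 2.1714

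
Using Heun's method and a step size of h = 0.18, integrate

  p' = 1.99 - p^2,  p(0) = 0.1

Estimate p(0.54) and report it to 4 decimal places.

0.9495

Heun: k1 = f(t_n, p_n); k2 = f(t_n + h, p_n + h·k1); p_{n+1} = p_n + (h/2)·(k1 + k2).
t=0.000000, p=0.100000:
  k1 = f(0.000000, 0.100000) = 1.980000
  k2 = f(0.180000, 0.456400) = 1.781699
  p ← 0.100000 + (0.18/2)·(1.980000 + 1.781699) = 0.438553
t=0.180000, p=0.438553:
  k1 = f(0.180000, 0.438553) = 1.797671
  k2 = f(0.360000, 0.762134) = 1.409152
  p ← 0.438553 + (0.18/2)·(1.797671 + 1.409152) = 0.727167
t=0.360000, p=0.727167:
  k1 = f(0.360000, 0.727167) = 1.461228
  k2 = f(0.540000, 0.990188) = 1.009528
  p ← 0.727167 + (0.18/2)·(1.461228 + 1.009528) = 0.949535
p(0.54) ≈ 0.9495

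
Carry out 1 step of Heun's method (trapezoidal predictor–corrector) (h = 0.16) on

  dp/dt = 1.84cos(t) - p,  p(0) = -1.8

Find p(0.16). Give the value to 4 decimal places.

Heun: k1 = f(t_n, p_n); k2 = f(t_n + h, p_n + h·k1); p_{n+1} = p_n + (h/2)·(k1 + k2).
t=0.000000, p=-1.800000:
  k1 = f(0.000000, -1.800000) = 3.640000
  k2 = f(0.160000, -1.217600) = 3.034098
  p ← -1.800000 + (0.16/2)·(3.640000 + 3.034098) = -1.266072
p(0.16) ≈ -1.2661

-1.2661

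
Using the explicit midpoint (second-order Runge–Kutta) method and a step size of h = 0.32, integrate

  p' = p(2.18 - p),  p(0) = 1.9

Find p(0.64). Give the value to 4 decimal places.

Midpoint: k1 = f(x_n, p_n); k2 = f(x_n + h/2, p_n + (h/2)·k1); p_{n+1} = p_n + h·k2.
x=0.000000, p=1.900000:
  k1 = f(0.000000, 1.900000) = 0.532000
  k2 = f(0.160000, 1.985120) = 0.386860
  p ← 1.900000 + 0.32·0.386860 = 2.023795
x=0.320000, p=2.023795:
  k1 = f(0.320000, 2.023795) = 0.316126
  k2 = f(0.480000, 2.074375) = 0.219105
  p ← 2.023795 + 0.32·0.219105 = 2.093909
p(0.64) ≈ 2.0939

2.0939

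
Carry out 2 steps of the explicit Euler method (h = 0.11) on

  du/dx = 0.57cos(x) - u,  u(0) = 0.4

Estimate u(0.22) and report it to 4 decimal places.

0.4350

Euler: u_{n+1} = u_n + h·f(x_n, u_n).
x=0.000000, u=0.400000: f=0.170000 → u ← 0.400000 + 0.11·0.170000 = 0.418700
x=0.110000, u=0.418700: f=0.147855 → u ← 0.418700 + 0.11·0.147855 = 0.434964
u(0.22) ≈ 0.4350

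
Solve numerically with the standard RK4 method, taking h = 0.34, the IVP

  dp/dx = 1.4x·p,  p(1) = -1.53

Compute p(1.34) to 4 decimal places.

-2.6694

RK4: k1 = f(x_n, p_n); k2 = f(x_n + h/2, p_n + (h/2)·k1); k3 = f(x_n + h/2, p_n + (h/2)·k2); k4 = f(x_n + h, p_n + h·k3); p_{n+1} = p_n + (h/6)·(k1 + 2k2 + 2k3 + k4).
x=1.000000, p=-1.530000:
  k1 = f(1.000000, -1.530000) = -2.142000
  k2 = f(1.170000, -1.894140) = -3.102601
  k3 = f(1.170000, -2.057442) = -3.370090
  k4 = f(1.340000, -2.675831) = -5.019858
  p ← -1.530000 + (0.34/6)·(k1 + 2k2 + 2k3 + k4) = -2.669410
p(1.34) ≈ -2.6694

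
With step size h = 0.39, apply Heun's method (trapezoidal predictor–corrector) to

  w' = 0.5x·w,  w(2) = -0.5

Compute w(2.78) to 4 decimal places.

-1.2382

Heun: k1 = f(x_n, w_n); k2 = f(x_n + h, w_n + h·k1); w_{n+1} = w_n + (h/2)·(k1 + k2).
x=2.000000, w=-0.500000:
  k1 = f(2.000000, -0.500000) = -0.500000
  k2 = f(2.390000, -0.695000) = -0.830525
  w ← -0.500000 + (0.39/2)·(-0.500000 + (-0.830525)) = -0.759452
x=2.390000, w=-0.759452:
  k1 = f(2.390000, -0.759452) = -0.907546
  k2 = f(2.780000, -1.113395) = -1.547619
  w ← -0.759452 + (0.39/2)·(-0.907546 + (-1.547619)) = -1.238210
w(2.78) ≈ -1.2382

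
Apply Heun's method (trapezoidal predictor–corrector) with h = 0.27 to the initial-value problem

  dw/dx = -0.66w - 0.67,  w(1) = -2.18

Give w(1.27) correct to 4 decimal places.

Heun: k1 = f(x_n, w_n); k2 = f(x_n + h, w_n + h·k1); w_{n+1} = w_n + (h/2)·(k1 + k2).
x=1.000000, w=-2.180000:
  k1 = f(1.000000, -2.180000) = 0.768800
  k2 = f(1.270000, -1.972424) = 0.631800
  w ← -2.180000 + (0.27/2)·(0.768800 + 0.631800) = -1.990919
w(1.27) ≈ -1.9909

-1.9909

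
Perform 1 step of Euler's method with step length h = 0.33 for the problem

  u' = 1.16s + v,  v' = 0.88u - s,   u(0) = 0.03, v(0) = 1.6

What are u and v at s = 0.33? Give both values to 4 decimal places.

0.5580, 1.6087

Euler on (u,v): u_{n+1} = u_n + h·u', v_{n+1} = v_n + h·v'.
0.000000: (0.030000, 1.600000); f=(1.600000, 0.026400) → (0.558000, 1.608712)
(u(0.33), v(0.33)) ≈ (0.5580, 1.6087)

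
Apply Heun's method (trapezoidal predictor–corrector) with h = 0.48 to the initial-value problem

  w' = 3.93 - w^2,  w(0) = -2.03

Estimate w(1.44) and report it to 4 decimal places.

-13.4078

Heun: k1 = f(s_n, w_n); k2 = f(s_n + h, w_n + h·k1); w_{n+1} = w_n + (h/2)·(k1 + k2).
s=0.000000, w=-2.030000:
  k1 = f(0.000000, -2.030000) = -0.190900
  k2 = f(0.480000, -2.121632) = -0.571322
  w ← -2.030000 + (0.48/2)·(-0.190900 + (-0.571322)) = -2.212933
s=0.480000, w=-2.212933:
  k1 = f(0.480000, -2.212933) = -0.967074
  k2 = f(0.960000, -2.677129) = -3.237019
  w ← -2.212933 + (0.48/2)·(-0.967074 + (-3.237019)) = -3.221916
s=0.960000, w=-3.221916:
  k1 = f(0.960000, -3.221916) = -6.450741
  k2 = f(1.440000, -6.318271) = -35.990555
  w ← -3.221916 + (0.48/2)·(-6.450741 + (-35.990555)) = -13.407827
w(1.44) ≈ -13.4078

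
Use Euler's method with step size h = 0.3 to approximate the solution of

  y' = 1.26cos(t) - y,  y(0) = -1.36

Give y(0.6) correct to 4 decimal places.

-0.0407

Euler: y_{n+1} = y_n + h·f(t_n, y_n).
t=0.000000, y=-1.360000: f=2.620000 → y ← -1.360000 + 0.3·2.620000 = -0.574000
t=0.300000, y=-0.574000: f=1.777724 → y ← -0.574000 + 0.3·1.777724 = -0.040683
y(0.6) ≈ -0.0407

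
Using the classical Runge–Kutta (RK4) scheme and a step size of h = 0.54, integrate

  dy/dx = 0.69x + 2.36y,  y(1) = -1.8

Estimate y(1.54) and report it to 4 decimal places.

RK4: k1 = f(x_n, y_n); k2 = f(x_n + h/2, y_n + (h/2)·k1); k3 = f(x_n + h/2, y_n + (h/2)·k2); k4 = f(x_n + h, y_n + h·k3); y_{n+1} = y_n + (h/6)·(k1 + 2k2 + 2k3 + k4).
x=1.000000, y=-1.800000:
  k1 = f(1.000000, -1.800000) = -3.558000
  k2 = f(1.270000, -2.760660) = -5.638858
  k3 = f(1.270000, -3.322492) = -6.964780
  k4 = f(1.540000, -5.560981) = -12.061316
  y ← -1.800000 + (0.54/6)·(k1 + 2k2 + 2k3 + k4) = -5.474393
y(1.54) ≈ -5.4744

-5.4744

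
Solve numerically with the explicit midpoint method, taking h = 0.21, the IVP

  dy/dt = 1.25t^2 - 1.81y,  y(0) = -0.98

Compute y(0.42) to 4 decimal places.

-0.4436

Midpoint: k1 = f(t_n, y_n); k2 = f(t_n + h/2, y_n + (h/2)·k1); y_{n+1} = y_n + h·k2.
t=0.000000, y=-0.980000:
  k1 = f(0.000000, -0.980000) = 1.773800
  k2 = f(0.105000, -0.793751) = 1.450471
  y ← -0.980000 + 0.21·1.450471 = -0.675401
t=0.210000, y=-0.675401:
  k1 = f(0.210000, -0.675401) = 1.277601
  k2 = f(0.315000, -0.541253) = 1.103699
  y ← -0.675401 + 0.21·1.103699 = -0.443624
y(0.42) ≈ -0.4436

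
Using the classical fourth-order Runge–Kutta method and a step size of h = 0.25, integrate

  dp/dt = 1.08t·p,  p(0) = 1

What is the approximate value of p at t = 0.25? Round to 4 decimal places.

RK4: k1 = f(t_n, p_n); k2 = f(t_n + h/2, p_n + (h/2)·k1); k3 = f(t_n + h/2, p_n + (h/2)·k2); k4 = f(t_n + h, p_n + h·k3); p_{n+1} = p_n + (h/6)·(k1 + 2k2 + 2k3 + k4).
t=0.000000, p=1.000000:
  k1 = f(0.000000, 1.000000) = 0.000000
  k2 = f(0.125000, 1.000000) = 0.135000
  k3 = f(0.125000, 1.016875) = 0.137278
  k4 = f(0.250000, 1.034320) = 0.279266
  p ← 1.000000 + (0.25/6)·(k1 + 2k2 + 2k3 + k4) = 1.034326
p(0.25) ≈ 1.0343

1.0343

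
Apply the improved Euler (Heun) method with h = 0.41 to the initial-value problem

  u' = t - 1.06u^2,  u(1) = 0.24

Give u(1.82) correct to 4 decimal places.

Heun: k1 = f(t_n, u_n); k2 = f(t_n + h, u_n + h·k1); u_{n+1} = u_n + (h/2)·(k1 + k2).
t=1.000000, u=0.240000:
  k1 = f(1.000000, 0.240000) = 0.938944
  k2 = f(1.410000, 0.624967) = 0.995981
  u ← 0.240000 + (0.41/2)·(0.938944 + 0.995981) = 0.636660
t=1.410000, u=0.636660:
  k1 = f(1.410000, 0.636660) = 0.980344
  k2 = f(1.820000, 1.038601) = 0.676587
  u ← 0.636660 + (0.41/2)·(0.980344 + 0.676587) = 0.976331
u(1.82) ≈ 0.9763

0.9763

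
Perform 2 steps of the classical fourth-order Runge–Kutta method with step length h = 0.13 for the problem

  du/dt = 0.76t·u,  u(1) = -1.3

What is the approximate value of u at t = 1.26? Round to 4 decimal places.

RK4: k1 = f(t_n, u_n); k2 = f(t_n + h/2, u_n + (h/2)·k1); k3 = f(t_n + h/2, u_n + (h/2)·k2); k4 = f(t_n + h, u_n + h·k3); u_{n+1} = u_n + (h/6)·(k1 + 2k2 + 2k3 + k4).
t=1.000000, u=-1.300000:
  k1 = f(1.000000, -1.300000) = -0.988000
  k2 = f(1.065000, -1.364220) = -1.104200
  k3 = f(1.065000, -1.371773) = -1.110313
  k4 = f(1.130000, -1.444341) = -1.240400
  u ← -1.300000 + (0.13/6)·(k1 + 2k2 + 2k3 + k4) = -1.444244
t=1.130000, u=-1.444244:
  k1 = f(1.130000, -1.444244) = -1.240317
  k2 = f(1.195000, -1.524865) = -1.384882
  k3 = f(1.195000, -1.534262) = -1.393416
  k4 = f(1.260000, -1.625388) = -1.556472
  u ← -1.444244 + (0.13/6)·(k1 + 2k2 + 2k3 + k4) = -1.625234
u(1.26) ≈ -1.6252

-1.6252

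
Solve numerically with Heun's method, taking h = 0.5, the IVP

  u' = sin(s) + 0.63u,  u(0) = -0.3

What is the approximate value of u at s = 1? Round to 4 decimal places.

-0.0271

Heun: k1 = f(s_n, u_n); k2 = f(s_n + h, u_n + h·k1); u_{n+1} = u_n + (h/2)·(k1 + k2).
s=0.000000, u=-0.300000:
  k1 = f(0.000000, -0.300000) = -0.189000
  k2 = f(0.500000, -0.394500) = 0.230891
  u ← -0.300000 + (0.5/2)·(-0.189000 + 0.230891) = -0.289527
s=0.500000, u=-0.289527:
  k1 = f(0.500000, -0.289527) = 0.297023
  k2 = f(1.000000, -0.141016) = 0.752631
  u ← -0.289527 + (0.5/2)·(0.297023 + 0.752631) = -0.027114
u(1) ≈ -0.0271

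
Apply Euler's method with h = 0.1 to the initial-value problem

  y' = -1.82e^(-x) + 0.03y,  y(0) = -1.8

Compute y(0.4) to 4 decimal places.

-2.4553

Euler: y_{n+1} = y_n + h·f(x_n, y_n).
x=0.000000, y=-1.800000: f=-1.874000 → y ← -1.800000 + 0.1·(-1.874000) = -1.987400
x=0.100000, y=-1.987400: f=-1.706426 → y ← -1.987400 + 0.1·(-1.706426) = -2.158043
x=0.200000, y=-2.158043: f=-1.554831 → y ← -2.158043 + 0.1·(-1.554831) = -2.313526
x=0.300000, y=-2.313526: f=-1.417695 → y ← -2.313526 + 0.1·(-1.417695) = -2.455295
y(0.4) ≈ -2.4553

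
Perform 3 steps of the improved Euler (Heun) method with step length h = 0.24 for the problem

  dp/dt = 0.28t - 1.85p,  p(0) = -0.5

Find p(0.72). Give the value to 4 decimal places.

-0.0901

Heun: k1 = f(t_n, p_n); k2 = f(t_n + h, p_n + h·k1); p_{n+1} = p_n + (h/2)·(k1 + k2).
t=0.000000, p=-0.500000:
  k1 = f(0.000000, -0.500000) = 0.925000
  k2 = f(0.240000, -0.278000) = 0.581500
  p ← -0.500000 + (0.24/2)·(0.925000 + 0.581500) = -0.319220
t=0.240000, p=-0.319220:
  k1 = f(0.240000, -0.319220) = 0.657757
  k2 = f(0.480000, -0.161358) = 0.432913
  p ← -0.319220 + (0.24/2)·(0.657757 + 0.432913) = -0.188340
t=0.480000, p=-0.188340:
  k1 = f(0.480000, -0.188340) = 0.482828
  k2 = f(0.720000, -0.072461) = 0.335653
  p ← -0.188340 + (0.24/2)·(0.482828 + 0.335653) = -0.090122
p(0.72) ≈ -0.0901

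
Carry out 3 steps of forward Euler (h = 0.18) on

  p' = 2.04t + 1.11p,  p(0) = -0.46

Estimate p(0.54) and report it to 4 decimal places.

Euler: p_{n+1} = p_n + h·f(t_n, p_n).
t=0.000000, p=-0.460000: f=-0.510600 → p ← -0.460000 + 0.18·(-0.510600) = -0.551908
t=0.180000, p=-0.551908: f=-0.245418 → p ← -0.551908 + 0.18·(-0.245418) = -0.596083
t=0.360000, p=-0.596083: f=0.072748 → p ← -0.596083 + 0.18·0.072748 = -0.582989
p(0.54) ≈ -0.5830

-0.5830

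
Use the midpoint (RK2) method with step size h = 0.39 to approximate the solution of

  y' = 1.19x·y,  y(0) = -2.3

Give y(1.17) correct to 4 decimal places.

-4.9879

Midpoint: k1 = f(x_n, y_n); k2 = f(x_n + h/2, y_n + (h/2)·k1); y_{n+1} = y_n + h·k2.
x=0.000000, y=-2.300000:
  k1 = f(0.000000, -2.300000) = 0.000000
  k2 = f(0.195000, -2.300000) = -0.533715
  y ← -2.300000 + 0.39·(-0.533715) = -2.508149
x=0.390000, y=-2.508149:
  k1 = f(0.390000, -2.508149) = -1.164032
  k2 = f(0.585000, -2.735135) = -1.904064
  y ← -2.508149 + 0.39·(-1.904064) = -3.250734
x=0.780000, y=-3.250734:
  k1 = f(0.780000, -3.250734) = -3.017331
  k2 = f(0.975000, -3.839114) = -4.454331
  y ← -3.250734 + 0.39·(-4.454331) = -4.987923
y(1.17) ≈ -4.9879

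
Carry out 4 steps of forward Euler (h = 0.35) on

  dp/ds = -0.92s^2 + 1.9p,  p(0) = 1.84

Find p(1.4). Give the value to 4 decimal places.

13.4138

Euler: p_{n+1} = p_n + h·f(s_n, p_n).
s=0.000000, p=1.840000: f=3.496000 → p ← 1.840000 + 0.35·3.496000 = 3.063600
s=0.350000, p=3.063600: f=5.708140 → p ← 3.063600 + 0.35·5.708140 = 5.061449
s=0.700000, p=5.061449: f=9.165953 → p ← 5.061449 + 0.35·9.165953 = 8.269533
s=1.050000, p=8.269533: f=14.697812 → p ← 8.269533 + 0.35·14.697812 = 13.413767
p(1.4) ≈ 13.4138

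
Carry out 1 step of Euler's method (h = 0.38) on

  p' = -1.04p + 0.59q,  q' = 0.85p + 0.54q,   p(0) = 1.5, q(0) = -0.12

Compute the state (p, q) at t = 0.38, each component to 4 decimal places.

Euler on (p,q): p_{n+1} = p_n + h·p', q_{n+1} = q_n + h·q'.
0.000000: (1.500000, -0.120000); f=(-1.630800, 1.210200) → (0.880296, 0.339876)
(p(0.38), q(0.38)) ≈ (0.8803, 0.3399)

0.8803, 0.3399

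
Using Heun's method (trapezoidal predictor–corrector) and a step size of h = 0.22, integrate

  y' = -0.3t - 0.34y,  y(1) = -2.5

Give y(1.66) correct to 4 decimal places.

Heun: k1 = f(t_n, y_n); k2 = f(t_n + h, y_n + h·k1); y_{n+1} = y_n + (h/2)·(k1 + k2).
t=1.000000, y=-2.500000:
  k1 = f(1.000000, -2.500000) = 0.550000
  k2 = f(1.220000, -2.379000) = 0.442860
  y ← -2.500000 + (0.22/2)·(0.550000 + 0.442860) = -2.390785
t=1.220000, y=-2.390785:
  k1 = f(1.220000, -2.390785) = 0.446867
  k2 = f(1.440000, -2.292475) = 0.347441
  y ← -2.390785 + (0.22/2)·(0.446867 + 0.347441) = -2.303411
t=1.440000, y=-2.303411:
  k1 = f(1.440000, -2.303411) = 0.351160
  k2 = f(1.660000, -2.226156) = 0.258893
  y ← -2.303411 + (0.22/2)·(0.351160 + 0.258893) = -2.236306
y(1.66) ≈ -2.2363

-2.2363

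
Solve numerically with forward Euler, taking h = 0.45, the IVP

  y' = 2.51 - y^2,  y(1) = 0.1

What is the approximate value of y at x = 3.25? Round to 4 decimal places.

1.5765

Euler: y_{n+1} = y_n + h·f(x_n, y_n).
x=1.000000, y=0.100000: f=2.500000 → y ← 0.100000 + 0.45·2.500000 = 1.225000
x=1.450000, y=1.225000: f=1.009375 → y ← 1.225000 + 0.45·1.009375 = 1.679219
x=1.900000, y=1.679219: f=-0.309776 → y ← 1.679219 + 0.45·(-0.309776) = 1.539820
x=2.350000, y=1.539820: f=0.138955 → y ← 1.539820 + 0.45·0.138955 = 1.602350
x=2.800000, y=1.602350: f=-0.057524 → y ← 1.602350 + 0.45·(-0.057524) = 1.576464
y(3.25) ≈ 1.5765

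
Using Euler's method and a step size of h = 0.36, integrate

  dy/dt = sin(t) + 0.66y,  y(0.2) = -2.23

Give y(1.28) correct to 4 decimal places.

-3.5945

Euler: y_{n+1} = y_n + h·f(t_n, y_n).
t=0.200000, y=-2.230000: f=-1.273131 → y ← -2.230000 + 0.36·(-1.273131) = -2.688327
t=0.560000, y=-2.688327: f=-1.243110 → y ← -2.688327 + 0.36·(-1.243110) = -3.135847
t=0.920000, y=-3.135847: f=-1.274057 → y ← -3.135847 + 0.36·(-1.274057) = -3.594507
y(1.28) ≈ -3.5945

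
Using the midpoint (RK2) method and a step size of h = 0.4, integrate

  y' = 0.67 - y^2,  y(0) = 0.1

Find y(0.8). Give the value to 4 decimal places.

Midpoint: k1 = f(t_n, y_n); k2 = f(t_n + h/2, y_n + (h/2)·k1); y_{n+1} = y_n + h·k2.
t=0.000000, y=0.100000:
  k1 = f(0.000000, 0.100000) = 0.660000
  k2 = f(0.200000, 0.232000) = 0.616176
  y ← 0.100000 + 0.4·0.616176 = 0.346470
t=0.400000, y=0.346470:
  k1 = f(0.400000, 0.346470) = 0.549958
  k2 = f(0.600000, 0.456462) = 0.461642
  y ← 0.346470 + 0.4·0.461642 = 0.531127
y(0.8) ≈ 0.5311

0.5311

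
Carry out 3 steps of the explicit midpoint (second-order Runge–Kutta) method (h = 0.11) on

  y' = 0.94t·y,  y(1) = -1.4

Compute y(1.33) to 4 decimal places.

-2.0060

Midpoint: k1 = f(t_n, y_n); k2 = f(t_n + h/2, y_n + (h/2)·k1); y_{n+1} = y_n + h·k2.
t=1.000000, y=-1.400000:
  k1 = f(1.000000, -1.400000) = -1.316000
  k2 = f(1.055000, -1.472380) = -1.460159
  y ← -1.400000 + 0.11·(-1.460159) = -1.560618
t=1.110000, y=-1.560618:
  k1 = f(1.110000, -1.560618) = -1.628348
  k2 = f(1.165000, -1.650177) = -1.807108
  y ← -1.560618 + 0.11·(-1.807108) = -1.759399
t=1.220000, y=-1.759399:
  k1 = f(1.220000, -1.759399) = -2.017679
  k2 = f(1.275000, -1.870372) = -2.241641
  y ← -1.759399 + 0.11·(-2.241641) = -2.005980
y(1.33) ≈ -2.0060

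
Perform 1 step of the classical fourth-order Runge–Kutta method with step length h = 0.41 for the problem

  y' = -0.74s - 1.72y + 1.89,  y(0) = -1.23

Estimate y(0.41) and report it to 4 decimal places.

RK4: k1 = f(s_n, y_n); k2 = f(s_n + h/2, y_n + (h/2)·k1); k3 = f(s_n + h/2, y_n + (h/2)·k2); k4 = f(s_n + h, y_n + h·k3); y_{n+1} = y_n + (h/6)·(k1 + 2k2 + 2k3 + k4).
s=0.000000, y=-1.230000:
  k1 = f(0.000000, -1.230000) = 4.005600
  k2 = f(0.205000, -0.408852) = 2.441525
  k3 = f(0.205000, -0.729487) = 2.993018
  k4 = f(0.410000, -0.002863) = 1.591524
  y ← -1.230000 + (0.41/6)·(k1 + 2k2 + 2k3 + k4) = -0.104809
y(0.41) ≈ -0.1048

-0.1048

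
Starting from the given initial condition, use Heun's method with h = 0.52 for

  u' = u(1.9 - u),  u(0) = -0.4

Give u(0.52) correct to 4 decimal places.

-1.2737

Heun: k1 = f(t_n, u_n); k2 = f(t_n + h, u_n + h·k1); u_{n+1} = u_n + (h/2)·(k1 + k2).
t=0.000000, u=-0.400000:
  k1 = f(0.000000, -0.400000) = -0.920000
  k2 = f(0.520000, -0.878400) = -2.440547
  u ← -0.400000 + (0.52/2)·(-0.920000 + (-2.440547)) = -1.273742
u(0.52) ≈ -1.2737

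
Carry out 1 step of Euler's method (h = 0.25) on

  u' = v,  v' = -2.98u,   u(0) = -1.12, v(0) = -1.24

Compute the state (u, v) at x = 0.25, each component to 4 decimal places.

Euler on (u,v): u_{n+1} = u_n + h·u', v_{n+1} = v_n + h·v'.
0.000000: (-1.120000, -1.240000); f=(-1.240000, 3.337600) → (-1.430000, -0.405600)
(u(0.25), v(0.25)) ≈ (-1.4300, -0.4056)

-1.4300, -0.4056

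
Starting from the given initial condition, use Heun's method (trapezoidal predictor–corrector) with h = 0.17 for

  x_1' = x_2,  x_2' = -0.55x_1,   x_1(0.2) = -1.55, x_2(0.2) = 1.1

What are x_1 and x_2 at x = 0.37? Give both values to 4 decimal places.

Heun on (x_1,x_2): k1 = f(x_n, state_n); k2 = f(x_n + h, state_n + h·k1); state_{n+1} = state_n + (h/2)·(k1 + k2).
0.200000: (-1.550000, 1.100000)
  k1 = (1.100000, 0.852500)
  predictor → (-1.363000, 1.244925)
  k2 = (1.244925, 0.749650)
  → (-1.350681, 1.236183)
(x_1(0.37), x_2(0.37)) ≈ (-1.3507, 1.2362)

-1.3507, 1.2362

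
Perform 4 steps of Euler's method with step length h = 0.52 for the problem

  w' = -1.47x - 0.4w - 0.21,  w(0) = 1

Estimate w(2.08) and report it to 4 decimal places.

Euler: w_{n+1} = w_n + h·f(x_n, w_n).
x=0.000000, w=1.000000: f=-0.610000 → w ← 1.000000 + 0.52·(-0.610000) = 0.682800
x=0.520000, w=0.682800: f=-1.247520 → w ← 0.682800 + 0.52·(-1.247520) = 0.034090
x=1.040000, w=0.034090: f=-1.752436 → w ← 0.034090 + 0.52·(-1.752436) = -0.877177
x=1.560000, w=-0.877177: f=-2.152329 → w ← -0.877177 + 0.52·(-2.152329) = -1.996388
w(2.08) ≈ -1.9964

-1.9964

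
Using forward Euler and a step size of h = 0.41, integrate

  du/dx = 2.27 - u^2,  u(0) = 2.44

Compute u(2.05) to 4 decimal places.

Euler: u_{n+1} = u_n + h·f(x_n, u_n).
x=0.000000, u=2.440000: f=-3.683600 → u ← 2.440000 + 0.41·(-3.683600) = 0.929724
x=0.410000, u=0.929724: f=1.405613 → u ← 0.929724 + 0.41·1.405613 = 1.506025
x=0.820000, u=1.506025: f=0.001887 → u ← 1.506025 + 0.41·0.001887 = 1.506799
x=1.230000, u=1.506799: f=-0.000444 → u ← 1.506799 + 0.41·(-0.000444) = 1.506617
x=1.640000, u=1.506617: f=0.000105 → u ← 1.506617 + 0.41·0.000105 = 1.506660
u(2.05) ≈ 1.5067

1.5067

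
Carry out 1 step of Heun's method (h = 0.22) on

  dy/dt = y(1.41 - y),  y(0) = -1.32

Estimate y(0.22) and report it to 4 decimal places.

Heun: k1 = f(t_n, y_n); k2 = f(t_n + h, y_n + h·k1); y_{n+1} = y_n + (h/2)·(k1 + k2).
t=0.000000, y=-1.320000:
  k1 = f(0.000000, -1.320000) = -3.603600
  k2 = f(0.220000, -2.112792) = -7.442927
  y ← -1.320000 + (0.22/2)·(-3.603600 + (-7.442927)) = -2.535118
y(0.22) ≈ -2.5351

-2.5351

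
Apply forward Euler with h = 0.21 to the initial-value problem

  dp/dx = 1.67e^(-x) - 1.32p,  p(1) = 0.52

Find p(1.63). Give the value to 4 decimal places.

Euler: p_{n+1} = p_n + h·f(x_n, p_n).
x=1.000000, p=0.520000: f=-0.072041 → p ← 0.520000 + 0.21·(-0.072041) = 0.504871
x=1.210000, p=0.504871: f=-0.168441 → p ← 0.504871 + 0.21·(-0.168441) = 0.469499
x=1.420000, p=0.469499: f=-0.216076 → p ← 0.469499 + 0.21·(-0.216076) = 0.424123
p(1.63) ≈ 0.4241

0.4241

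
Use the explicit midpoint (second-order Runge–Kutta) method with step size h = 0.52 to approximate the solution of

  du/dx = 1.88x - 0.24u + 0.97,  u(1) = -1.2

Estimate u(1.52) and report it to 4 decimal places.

0.5841

Midpoint: k1 = f(x_n, u_n); k2 = f(x_n + h/2, u_n + (h/2)·k1); u_{n+1} = u_n + h·k2.
x=1.000000, u=-1.200000:
  k1 = f(1.000000, -1.200000) = 3.138000
  k2 = f(1.260000, -0.384120) = 3.430989
  u ← -1.200000 + 0.52·3.430989 = 0.584114
u(1.52) ≈ 0.5841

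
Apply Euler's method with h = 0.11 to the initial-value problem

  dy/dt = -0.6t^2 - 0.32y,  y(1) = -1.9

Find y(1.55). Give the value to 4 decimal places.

Euler: y_{n+1} = y_n + h·f(t_n, y_n).
t=1.000000, y=-1.900000: f=0.008000 → y ← -1.900000 + 0.11·0.008000 = -1.899120
t=1.110000, y=-1.899120: f=-0.131542 → y ← -1.899120 + 0.11·(-0.131542) = -1.913590
t=1.220000, y=-1.913590: f=-0.280691 → y ← -1.913590 + 0.11·(-0.280691) = -1.944466
t=1.330000, y=-1.944466: f=-0.439111 → y ← -1.944466 + 0.11·(-0.439111) = -1.992768
t=1.440000, y=-1.992768: f=-0.606474 → y ← -1.992768 + 0.11·(-0.606474) = -2.059480
y(1.55) ≈ -2.0595

-2.0595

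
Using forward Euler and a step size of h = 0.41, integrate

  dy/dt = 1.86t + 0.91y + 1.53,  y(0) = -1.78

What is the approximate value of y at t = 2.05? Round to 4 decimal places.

2.3641

Euler: y_{n+1} = y_n + h·f(t_n, y_n).
t=0.000000, y=-1.780000: f=-0.089800 → y ← -1.780000 + 0.41·(-0.089800) = -1.816818
t=0.410000, y=-1.816818: f=0.639296 → y ← -1.816818 + 0.41·0.639296 = -1.554707
t=0.820000, y=-1.554707: f=1.640417 → y ← -1.554707 + 0.41·1.640417 = -0.882136
t=1.230000, y=-0.882136: f=3.015056 → y ← -0.882136 + 0.41·3.015056 = 0.354037
t=1.640000, y=0.354037: f=4.902574 → y ← 0.354037 + 0.41·4.902574 = 2.364092
y(2.05) ≈ 2.3641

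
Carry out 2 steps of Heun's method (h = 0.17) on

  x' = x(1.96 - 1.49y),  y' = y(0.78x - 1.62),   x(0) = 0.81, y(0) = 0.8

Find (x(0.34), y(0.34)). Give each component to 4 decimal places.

Heun on (x,y): k1 = f(s_n, state_n); k2 = f(s_n + h, state_n + h·k1); state_{n+1} = state_n + (h/2)·(k1 + k2).
0.000000: (0.810000, 0.800000)
  k1 = (0.622080, -0.790560)
  predictor → (0.915754, 0.665605)
  k2 = (0.886677, -0.602846)
  → (0.938244, 0.681560)
0.170000: (0.938244, 0.681560)
  k1 = (0.886148, -0.605341)
  predictor → (1.088890, 0.578652)
  k2 = (1.195392, -0.445948)
  → (1.115175, 0.592201)
(x(0.34), y(0.34)) ≈ (1.1152, 0.5922)

1.1152, 0.5922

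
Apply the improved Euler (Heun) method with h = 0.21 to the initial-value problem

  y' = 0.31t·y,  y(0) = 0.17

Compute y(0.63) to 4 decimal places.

0.1808

Heun: k1 = f(t_n, y_n); k2 = f(t_n + h, y_n + h·k1); y_{n+1} = y_n + (h/2)·(k1 + k2).
t=0.000000, y=0.170000:
  k1 = f(0.000000, 0.170000) = 0.000000
  k2 = f(0.210000, 0.170000) = 0.011067
  y ← 0.170000 + (0.21/2)·(0.000000 + 0.011067) = 0.171162
t=0.210000, y=0.171162:
  k1 = f(0.210000, 0.171162) = 0.011143
  k2 = f(0.420000, 0.173502) = 0.022590
  y ← 0.171162 + (0.21/2)·(0.011143 + 0.022590) = 0.174704
t=0.420000, y=0.174704:
  k1 = f(0.420000, 0.174704) = 0.022746
  k2 = f(0.630000, 0.179481) = 0.035053
  y ← 0.174704 + (0.21/2)·(0.022746 + 0.035053) = 0.180773
y(0.63) ≈ 0.1808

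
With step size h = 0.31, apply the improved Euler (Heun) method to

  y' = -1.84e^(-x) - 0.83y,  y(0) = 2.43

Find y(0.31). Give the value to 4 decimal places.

1.4642

Heun: k1 = f(x_n, y_n); k2 = f(x_n + h, y_n + h·k1); y_{n+1} = y_n + (h/2)·(k1 + k2).
x=0.000000, y=2.430000:
  k1 = f(0.000000, 2.430000) = -3.856900
  k2 = f(0.310000, 1.234361) = -2.374062
  y ← 2.430000 + (0.31/2)·(-3.856900 + (-2.374062)) = 1.464201
y(0.31) ≈ 1.4642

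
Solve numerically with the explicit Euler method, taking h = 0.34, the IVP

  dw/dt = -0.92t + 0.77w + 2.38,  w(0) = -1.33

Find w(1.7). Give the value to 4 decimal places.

Euler: w_{n+1} = w_n + h·f(t_n, w_n).
t=0.000000, w=-1.330000: f=1.355900 → w ← -1.330000 + 0.34·1.355900 = -0.868994
t=0.340000, w=-0.868994: f=1.398075 → w ← -0.868994 + 0.34·1.398075 = -0.393649
t=0.680000, w=-0.393649: f=1.451291 → w ← -0.393649 + 0.34·1.451291 = 0.099790
t=1.020000, w=0.099790: f=1.518438 → w ← 0.099790 + 0.34·1.518438 = 0.616059
t=1.360000, w=0.616059: f=1.603166 → w ← 0.616059 + 0.34·1.603166 = 1.161136
w(1.7) ≈ 1.1611

1.1611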